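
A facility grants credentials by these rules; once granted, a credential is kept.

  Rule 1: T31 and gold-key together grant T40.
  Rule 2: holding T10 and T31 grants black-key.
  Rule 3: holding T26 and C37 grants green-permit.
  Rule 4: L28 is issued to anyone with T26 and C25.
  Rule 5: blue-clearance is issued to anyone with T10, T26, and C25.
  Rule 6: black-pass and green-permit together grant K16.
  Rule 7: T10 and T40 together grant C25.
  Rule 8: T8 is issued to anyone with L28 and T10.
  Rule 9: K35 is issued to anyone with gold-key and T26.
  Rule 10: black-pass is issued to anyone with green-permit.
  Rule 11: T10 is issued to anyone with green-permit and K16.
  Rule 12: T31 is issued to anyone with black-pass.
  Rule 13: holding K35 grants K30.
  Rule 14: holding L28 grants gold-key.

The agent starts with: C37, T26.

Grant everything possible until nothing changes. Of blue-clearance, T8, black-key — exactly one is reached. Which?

black-key

Holding T26 and C37 grants green-permit (Rule 3).
Holding green-permit grants black-pass (Rule 10).
Holding black-pass and green-permit grants K16 (Rule 6).
Holding black-pass grants T31 (Rule 12).
Holding green-permit and K16 grants T10 (Rule 11).
Holding T10 and T31 grants black-key (Rule 2).
blue-clearance would need T10, T26, and C25 (Rule 5), but C25 is never granted. T8 would need L28 and T10 (Rule 8), but L28 is never granted.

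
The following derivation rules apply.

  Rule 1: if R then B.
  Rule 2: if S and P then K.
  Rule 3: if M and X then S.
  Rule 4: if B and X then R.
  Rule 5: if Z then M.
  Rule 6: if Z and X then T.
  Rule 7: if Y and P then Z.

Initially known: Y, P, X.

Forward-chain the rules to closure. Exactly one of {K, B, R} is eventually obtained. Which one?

K

From Y and P, Rule 7 gives Z.
Z holds, so M follows (Rule 5).
From M and X, Rule 3 gives S.
From S and P, Rule 2 gives K.
B would need R (Rule 1), but R is never established. R would need B and X (Rule 4), but B is never established.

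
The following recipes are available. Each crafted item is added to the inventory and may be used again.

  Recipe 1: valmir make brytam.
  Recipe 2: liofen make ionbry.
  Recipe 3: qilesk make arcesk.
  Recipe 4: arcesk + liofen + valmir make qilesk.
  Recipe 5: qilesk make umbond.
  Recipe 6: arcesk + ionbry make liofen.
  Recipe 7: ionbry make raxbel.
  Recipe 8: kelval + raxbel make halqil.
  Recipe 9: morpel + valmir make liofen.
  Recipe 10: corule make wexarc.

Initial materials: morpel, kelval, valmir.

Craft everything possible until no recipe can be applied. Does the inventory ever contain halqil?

Yes

morpel + valmir → liofen (Recipe 9).
Using Recipe 2, liofen makes ionbry.
Using Recipe 7, ionbry makes raxbel.
Using Recipe 8, kelval and raxbel make halqil.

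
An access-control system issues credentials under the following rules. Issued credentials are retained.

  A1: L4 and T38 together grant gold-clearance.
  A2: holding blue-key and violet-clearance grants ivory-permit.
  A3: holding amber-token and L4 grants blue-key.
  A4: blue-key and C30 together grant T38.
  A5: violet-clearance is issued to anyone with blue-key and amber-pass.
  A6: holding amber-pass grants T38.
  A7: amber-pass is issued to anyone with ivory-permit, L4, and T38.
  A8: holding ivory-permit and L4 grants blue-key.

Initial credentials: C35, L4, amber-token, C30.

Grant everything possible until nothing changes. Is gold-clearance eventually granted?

Holding amber-token and L4 grants blue-key (A3).
Holding blue-key and C30 grants T38 (A4).
Holding L4 and T38 grants gold-clearance (A1).

Yes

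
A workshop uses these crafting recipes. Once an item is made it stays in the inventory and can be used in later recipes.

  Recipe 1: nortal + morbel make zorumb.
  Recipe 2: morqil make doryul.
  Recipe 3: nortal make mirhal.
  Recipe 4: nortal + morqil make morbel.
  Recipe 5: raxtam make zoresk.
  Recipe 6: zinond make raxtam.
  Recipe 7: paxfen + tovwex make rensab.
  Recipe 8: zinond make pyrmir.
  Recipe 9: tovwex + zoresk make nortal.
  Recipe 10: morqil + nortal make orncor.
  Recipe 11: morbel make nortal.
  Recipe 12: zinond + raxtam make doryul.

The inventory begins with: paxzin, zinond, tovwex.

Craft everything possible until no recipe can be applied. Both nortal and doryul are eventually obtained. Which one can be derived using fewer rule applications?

doryul: zinond → raxtam (Recipe 6). zinond + raxtam → doryul (Recipe 12). [2 rule applications]
nortal: zinond → raxtam (Recipe 6). Using Recipe 5, raxtam makes zoresk. Using Recipe 9, tovwex and zoresk make nortal. [3 rule applications]
doryul needs fewer.

doryul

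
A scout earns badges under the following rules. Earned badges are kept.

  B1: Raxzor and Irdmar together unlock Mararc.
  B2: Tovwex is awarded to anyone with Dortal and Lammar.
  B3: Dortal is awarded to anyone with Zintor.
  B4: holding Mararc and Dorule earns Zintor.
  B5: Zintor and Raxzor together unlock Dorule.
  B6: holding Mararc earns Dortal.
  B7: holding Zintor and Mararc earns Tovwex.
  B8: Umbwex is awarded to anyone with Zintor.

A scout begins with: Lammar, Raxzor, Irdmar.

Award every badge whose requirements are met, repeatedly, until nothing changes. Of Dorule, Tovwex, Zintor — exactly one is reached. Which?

With Raxzor and Irdmar, Mararc is earned (B1).
With Mararc, Dortal is earned (B6).
With Dortal and Lammar, Tovwex is earned (B2).
Zintor would need Mararc and Dorule (B4), but Dorule is never earned. Dorule would need Zintor and Raxzor (B5), but Zintor is never earned.

Tovwex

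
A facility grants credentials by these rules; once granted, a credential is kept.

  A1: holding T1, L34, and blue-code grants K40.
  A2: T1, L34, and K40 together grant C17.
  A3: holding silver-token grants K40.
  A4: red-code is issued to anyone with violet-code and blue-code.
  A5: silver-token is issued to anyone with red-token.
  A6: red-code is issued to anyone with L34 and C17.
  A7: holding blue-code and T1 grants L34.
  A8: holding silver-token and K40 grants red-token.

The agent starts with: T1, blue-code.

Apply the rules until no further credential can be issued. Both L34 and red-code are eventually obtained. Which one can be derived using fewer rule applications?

L34: Holding blue-code and T1 grants L34 (A7). [1 rule application]
red-code: Holding blue-code and T1 grants L34 (A7). Holding T1, L34, and blue-code grants K40 (A1). Holding T1, L34, and K40 grants C17 (A2). Holding L34 and C17 grants red-code (A6). [4 rule applications]
L34 needs fewer.

L34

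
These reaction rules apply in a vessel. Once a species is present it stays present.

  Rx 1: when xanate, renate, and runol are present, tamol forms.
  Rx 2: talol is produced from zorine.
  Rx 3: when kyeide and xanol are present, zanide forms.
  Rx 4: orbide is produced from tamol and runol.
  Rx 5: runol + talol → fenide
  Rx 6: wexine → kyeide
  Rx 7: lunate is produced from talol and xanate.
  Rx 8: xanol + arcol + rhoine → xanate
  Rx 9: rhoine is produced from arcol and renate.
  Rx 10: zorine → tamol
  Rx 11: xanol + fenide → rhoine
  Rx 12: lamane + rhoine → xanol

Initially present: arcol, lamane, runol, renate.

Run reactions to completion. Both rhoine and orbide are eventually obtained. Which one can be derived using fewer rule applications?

rhoine

rhoine: arcol and renate present → rhoine forms (Rx 9). [1 rule application]
orbide: arcol and renate present → rhoine forms (Rx 9). lamane and rhoine present → xanol forms (Rx 12). xanol, arcol, and rhoine present → xanate forms (Rx 8). xanate, renate, and runol present → tamol forms (Rx 1). tamol and runol present → orbide forms (Rx 4). [5 rule applications]
rhoine needs fewer.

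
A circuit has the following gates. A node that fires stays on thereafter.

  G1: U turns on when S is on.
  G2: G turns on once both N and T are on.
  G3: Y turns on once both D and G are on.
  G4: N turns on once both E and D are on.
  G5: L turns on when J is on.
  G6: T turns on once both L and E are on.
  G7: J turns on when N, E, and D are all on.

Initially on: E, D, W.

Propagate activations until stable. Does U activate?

No

U would need S (G1), but S never turns on.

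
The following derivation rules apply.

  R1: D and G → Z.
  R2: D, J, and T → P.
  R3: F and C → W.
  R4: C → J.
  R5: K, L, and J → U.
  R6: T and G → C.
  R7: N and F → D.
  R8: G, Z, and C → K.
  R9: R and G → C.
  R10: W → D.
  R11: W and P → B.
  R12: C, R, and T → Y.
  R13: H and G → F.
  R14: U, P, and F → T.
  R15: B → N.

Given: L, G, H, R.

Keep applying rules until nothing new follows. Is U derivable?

Yes

From R and G, R9 gives C.
From H and G, R13 gives F.
C holds, so J follows (R4).
F and C hold, so W follows (R3).
From W, R10 gives D.
D and G hold, so Z follows (R1).
G, Z, and C hold, so K follows (R8).
K, L, and J hold, so U follows (R5).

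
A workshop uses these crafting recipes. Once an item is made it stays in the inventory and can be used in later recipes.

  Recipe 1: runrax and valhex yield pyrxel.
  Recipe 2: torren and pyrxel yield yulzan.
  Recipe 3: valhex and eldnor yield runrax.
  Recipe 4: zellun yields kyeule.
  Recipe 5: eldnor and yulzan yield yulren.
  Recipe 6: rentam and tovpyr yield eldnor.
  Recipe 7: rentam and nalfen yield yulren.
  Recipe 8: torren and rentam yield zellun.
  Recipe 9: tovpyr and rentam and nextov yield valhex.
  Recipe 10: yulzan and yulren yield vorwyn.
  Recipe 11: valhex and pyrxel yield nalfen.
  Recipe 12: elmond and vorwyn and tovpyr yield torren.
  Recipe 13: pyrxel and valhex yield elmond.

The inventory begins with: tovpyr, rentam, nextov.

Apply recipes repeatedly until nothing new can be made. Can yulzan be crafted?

yulzan would need torren and pyrxel (Recipe 2), but torren is never obtained.

No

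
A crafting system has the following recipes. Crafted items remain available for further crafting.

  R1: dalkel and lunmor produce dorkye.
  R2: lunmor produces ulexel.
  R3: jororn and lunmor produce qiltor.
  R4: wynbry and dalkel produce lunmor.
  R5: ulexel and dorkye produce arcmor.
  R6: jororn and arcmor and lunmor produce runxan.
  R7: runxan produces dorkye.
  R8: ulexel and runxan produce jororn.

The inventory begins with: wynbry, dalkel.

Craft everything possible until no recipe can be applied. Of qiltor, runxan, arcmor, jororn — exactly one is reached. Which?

arcmor

Using R4, wynbry and dalkel make lunmor.
lunmor → ulexel (R2).
Using R1, dalkel and lunmor make dorkye.
ulexel and dorkye → arcmor (R5).
qiltor would need jororn and lunmor (R3), but jororn is never obtained. jororn would need ulexel and runxan (R8), but runxan is never obtained. runxan would need jororn, arcmor, and lunmor (R6), but jororn is never obtained.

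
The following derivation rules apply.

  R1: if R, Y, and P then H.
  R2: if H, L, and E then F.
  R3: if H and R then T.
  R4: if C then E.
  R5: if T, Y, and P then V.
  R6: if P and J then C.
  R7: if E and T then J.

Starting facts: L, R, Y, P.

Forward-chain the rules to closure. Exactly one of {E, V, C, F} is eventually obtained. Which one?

From R, Y, and P, R1 gives H.
H and R hold, so T follows (R3).
T, Y, and P hold, so V follows (R5).
F would need H, L, and E (R2), but E is never established. E would need C (R4), but C is never established. C would need P and J (R6), but J is never established.

V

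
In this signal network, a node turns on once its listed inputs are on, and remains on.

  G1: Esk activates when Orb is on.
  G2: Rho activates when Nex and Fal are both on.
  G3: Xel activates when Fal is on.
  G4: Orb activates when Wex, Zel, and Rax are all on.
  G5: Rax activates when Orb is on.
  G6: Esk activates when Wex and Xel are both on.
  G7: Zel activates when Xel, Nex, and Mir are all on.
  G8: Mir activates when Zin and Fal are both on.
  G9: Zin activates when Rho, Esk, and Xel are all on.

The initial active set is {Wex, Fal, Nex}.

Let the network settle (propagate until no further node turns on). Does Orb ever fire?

Orb would need Wex, Zel, and Rax (G4), but Rax never turns on.

No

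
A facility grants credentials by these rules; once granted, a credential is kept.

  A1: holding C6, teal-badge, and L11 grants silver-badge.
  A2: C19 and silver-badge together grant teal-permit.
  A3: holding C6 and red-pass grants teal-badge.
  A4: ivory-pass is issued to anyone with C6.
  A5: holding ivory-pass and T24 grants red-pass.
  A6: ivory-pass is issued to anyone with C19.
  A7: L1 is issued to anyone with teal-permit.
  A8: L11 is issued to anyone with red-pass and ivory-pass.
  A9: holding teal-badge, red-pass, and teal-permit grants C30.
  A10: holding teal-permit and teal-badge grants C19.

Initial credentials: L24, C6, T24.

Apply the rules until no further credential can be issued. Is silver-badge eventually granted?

Yes

Holding C6 grants ivory-pass (A4).
Holding ivory-pass and T24 grants red-pass (A5).
Holding red-pass and ivory-pass grants L11 (A8).
Holding C6 and red-pass grants teal-badge (A3).
Holding C6, teal-badge, and L11 grants silver-badge (A1).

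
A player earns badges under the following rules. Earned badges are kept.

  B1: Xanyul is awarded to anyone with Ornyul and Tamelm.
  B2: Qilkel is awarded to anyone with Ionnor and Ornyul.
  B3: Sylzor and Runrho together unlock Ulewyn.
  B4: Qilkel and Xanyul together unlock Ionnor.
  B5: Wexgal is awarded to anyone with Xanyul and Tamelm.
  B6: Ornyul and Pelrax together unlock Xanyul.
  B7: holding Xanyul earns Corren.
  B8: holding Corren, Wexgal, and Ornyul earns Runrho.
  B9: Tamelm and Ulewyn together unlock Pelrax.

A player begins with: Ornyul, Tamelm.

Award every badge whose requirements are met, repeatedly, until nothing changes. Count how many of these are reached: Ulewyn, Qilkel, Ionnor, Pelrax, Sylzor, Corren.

With Ornyul and Tamelm, Xanyul is earned (B1).
With Xanyul, Corren is earned (B7).
Ulewyn would need Sylzor and Runrho (B3), but Sylzor is never earned.
Qilkel would need Ionnor and Ornyul (B2), but Ionnor is never earned.
Ionnor would need Qilkel and Xanyul (B4), but Qilkel is never earned.
Pelrax would need Tamelm and Ulewyn (B9), but Ulewyn is never earned.
No rule produces Sylzor, and it is not given.
Corren: reached.
Reached: Corren — 1 of the 6.

1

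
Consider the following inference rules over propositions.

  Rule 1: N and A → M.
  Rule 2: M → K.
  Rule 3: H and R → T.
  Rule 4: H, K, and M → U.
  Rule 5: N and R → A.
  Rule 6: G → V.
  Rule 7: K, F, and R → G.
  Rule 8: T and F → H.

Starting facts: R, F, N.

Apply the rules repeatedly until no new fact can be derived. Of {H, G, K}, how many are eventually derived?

2

From N and R, Rule 5 gives A.
N and A hold, so M follows (Rule 1).
From M, Rule 2 gives K.
K, F, and R hold, so G follows (Rule 7).
H would need T and F (Rule 8), but T is never established.
G: reached.
K: reached.
Reached: G and K — 2 of the 3.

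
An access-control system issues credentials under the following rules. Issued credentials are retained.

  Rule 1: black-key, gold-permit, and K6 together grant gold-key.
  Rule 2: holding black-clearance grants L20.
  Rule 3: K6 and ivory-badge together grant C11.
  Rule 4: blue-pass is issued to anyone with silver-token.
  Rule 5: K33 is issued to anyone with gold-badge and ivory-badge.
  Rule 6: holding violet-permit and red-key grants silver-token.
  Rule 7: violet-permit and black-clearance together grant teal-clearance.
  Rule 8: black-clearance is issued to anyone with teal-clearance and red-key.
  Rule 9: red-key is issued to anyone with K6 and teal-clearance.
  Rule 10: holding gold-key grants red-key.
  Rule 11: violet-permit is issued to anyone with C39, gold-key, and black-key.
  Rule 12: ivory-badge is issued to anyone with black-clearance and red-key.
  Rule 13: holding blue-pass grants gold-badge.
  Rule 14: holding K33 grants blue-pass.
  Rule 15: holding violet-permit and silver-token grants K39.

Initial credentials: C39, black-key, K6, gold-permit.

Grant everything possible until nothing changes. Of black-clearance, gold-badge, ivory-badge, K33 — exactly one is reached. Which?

gold-badge

Holding black-key, gold-permit, and K6 grants gold-key (Rule 1).
Holding C39, gold-key, and black-key grants violet-permit (Rule 11).
Holding gold-key grants red-key (Rule 10).
Holding violet-permit and red-key grants silver-token (Rule 6).
Holding silver-token grants blue-pass (Rule 4).
Holding blue-pass grants gold-badge (Rule 13).
ivory-badge would need black-clearance and red-key (Rule 12), but black-clearance is never granted. black-clearance would need teal-clearance and red-key (Rule 8), but teal-clearance is never granted. K33 would need gold-badge and ivory-badge (Rule 5), but ivory-badge is never granted.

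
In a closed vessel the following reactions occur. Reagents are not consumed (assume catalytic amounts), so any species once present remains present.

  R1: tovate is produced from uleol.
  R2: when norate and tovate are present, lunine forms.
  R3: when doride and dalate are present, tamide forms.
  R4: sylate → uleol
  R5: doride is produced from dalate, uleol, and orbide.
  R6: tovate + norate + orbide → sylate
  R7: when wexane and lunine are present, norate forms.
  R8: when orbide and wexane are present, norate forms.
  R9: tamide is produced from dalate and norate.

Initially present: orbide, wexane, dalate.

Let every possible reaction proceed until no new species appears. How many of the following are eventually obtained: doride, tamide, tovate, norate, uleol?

orbide and wexane present → norate forms (R8).
dalate and norate present → tamide forms (R9).
doride would need dalate, uleol, and orbide (R5), but uleol never forms.
tamide: reached.
tovate would need uleol (R1), but uleol never forms.
norate: reached.
uleol would need sylate (R4), but sylate never forms.
Reached: tamide and norate — 2 of the 5.

2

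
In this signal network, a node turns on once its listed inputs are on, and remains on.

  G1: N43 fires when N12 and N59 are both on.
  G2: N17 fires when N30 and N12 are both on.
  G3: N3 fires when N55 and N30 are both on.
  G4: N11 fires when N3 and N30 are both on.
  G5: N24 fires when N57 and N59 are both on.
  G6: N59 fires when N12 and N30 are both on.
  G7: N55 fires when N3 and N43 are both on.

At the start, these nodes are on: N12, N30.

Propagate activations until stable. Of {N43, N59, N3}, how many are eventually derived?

2

G6: N12 and N30 on → N59 on.
N12 and N59 are on, so N43 fires (G1).
N43: reached.
N59: reached.
N3 would need N55 and N30 (G3), but N55 never turns on.
Reached: N43 and N59 — 2 of the 3.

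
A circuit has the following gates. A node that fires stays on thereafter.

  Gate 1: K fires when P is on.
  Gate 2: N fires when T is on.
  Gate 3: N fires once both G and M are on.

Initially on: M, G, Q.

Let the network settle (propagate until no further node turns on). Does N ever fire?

Yes

G and M are on, so N fires (Gate 3).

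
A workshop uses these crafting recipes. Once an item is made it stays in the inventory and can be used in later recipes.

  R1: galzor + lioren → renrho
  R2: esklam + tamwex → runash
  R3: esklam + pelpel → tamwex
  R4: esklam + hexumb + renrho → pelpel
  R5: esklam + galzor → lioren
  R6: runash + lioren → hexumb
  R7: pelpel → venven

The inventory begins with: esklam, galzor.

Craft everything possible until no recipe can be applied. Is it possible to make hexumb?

No

hexumb would need runash and lioren (R6), but runash is never obtained.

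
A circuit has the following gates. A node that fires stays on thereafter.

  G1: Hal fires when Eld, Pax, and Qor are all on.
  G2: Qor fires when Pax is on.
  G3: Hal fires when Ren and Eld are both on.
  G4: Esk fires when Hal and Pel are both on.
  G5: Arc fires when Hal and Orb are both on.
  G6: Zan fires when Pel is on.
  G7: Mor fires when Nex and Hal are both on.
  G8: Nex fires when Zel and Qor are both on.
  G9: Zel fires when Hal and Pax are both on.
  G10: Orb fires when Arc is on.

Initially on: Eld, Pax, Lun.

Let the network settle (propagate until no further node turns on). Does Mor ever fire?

Yes

G2: Pax on → Qor on.
G1: Eld, Pax, and Qor on → Hal on.
G9: Hal and Pax on → Zel on.
G8: Zel and Qor on → Nex on.
Nex and Hal are on, so Mor fires (G7).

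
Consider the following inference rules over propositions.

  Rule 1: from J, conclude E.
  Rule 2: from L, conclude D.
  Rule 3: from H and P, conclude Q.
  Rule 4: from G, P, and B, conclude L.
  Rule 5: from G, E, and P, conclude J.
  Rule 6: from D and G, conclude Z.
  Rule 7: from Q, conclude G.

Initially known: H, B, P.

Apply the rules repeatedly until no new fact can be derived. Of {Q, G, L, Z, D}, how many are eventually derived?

H and P hold, so Q follows (Rule 3).
From Q, Rule 7 gives G.
From G, P, and B, Rule 4 gives L.
L holds, so D follows (Rule 2).
From D and G, Rule 6 gives Z.
Q: reached.
G: reached.
L: reached.
Z: reached.
D: reached.
All 5 are reached.

5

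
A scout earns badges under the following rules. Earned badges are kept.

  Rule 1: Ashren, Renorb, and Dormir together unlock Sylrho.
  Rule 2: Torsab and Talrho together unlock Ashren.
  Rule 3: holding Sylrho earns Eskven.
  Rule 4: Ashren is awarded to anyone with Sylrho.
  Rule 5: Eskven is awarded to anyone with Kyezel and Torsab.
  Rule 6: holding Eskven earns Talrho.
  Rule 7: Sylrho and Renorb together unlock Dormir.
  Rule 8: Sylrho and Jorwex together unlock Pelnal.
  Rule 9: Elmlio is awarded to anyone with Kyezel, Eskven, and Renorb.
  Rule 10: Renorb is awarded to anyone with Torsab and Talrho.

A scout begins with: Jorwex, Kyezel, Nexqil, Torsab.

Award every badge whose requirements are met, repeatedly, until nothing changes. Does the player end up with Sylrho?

Sylrho would need Ashren, Renorb, and Dormir (Rule 1), but Dormir is never earned.

No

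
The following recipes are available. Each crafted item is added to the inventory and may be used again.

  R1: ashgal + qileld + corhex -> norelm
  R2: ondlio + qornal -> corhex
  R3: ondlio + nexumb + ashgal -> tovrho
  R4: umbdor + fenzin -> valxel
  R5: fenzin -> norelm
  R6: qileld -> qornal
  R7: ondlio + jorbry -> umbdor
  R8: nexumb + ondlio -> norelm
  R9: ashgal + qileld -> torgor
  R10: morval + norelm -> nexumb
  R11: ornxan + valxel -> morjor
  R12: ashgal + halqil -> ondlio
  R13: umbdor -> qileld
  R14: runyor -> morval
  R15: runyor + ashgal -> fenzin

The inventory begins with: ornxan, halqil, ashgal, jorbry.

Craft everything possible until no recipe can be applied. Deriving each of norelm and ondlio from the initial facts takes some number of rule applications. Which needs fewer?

ondlio

ondlio: ashgal + halqil -> ondlio (R12). [1 rule application]
norelm: ashgal + halqil -> ondlio (R12). ondlio + jorbry -> umbdor (R7). Using R13, umbdor makes qileld. qileld -> qornal (R6). ondlio + qornal -> corhex (R2). Using R1, ashgal, qileld, and corhex make norelm. [6 rule applications]
ondlio needs fewer.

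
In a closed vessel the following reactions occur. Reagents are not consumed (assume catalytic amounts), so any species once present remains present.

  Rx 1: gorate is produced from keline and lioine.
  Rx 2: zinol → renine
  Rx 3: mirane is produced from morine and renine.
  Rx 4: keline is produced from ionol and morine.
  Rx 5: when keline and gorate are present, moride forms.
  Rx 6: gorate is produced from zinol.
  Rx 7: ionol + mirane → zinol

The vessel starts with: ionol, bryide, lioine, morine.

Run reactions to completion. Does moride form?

Yes

ionol and morine present → keline forms (Rx 4).
keline and lioine present → gorate forms (Rx 1).
keline and gorate present → moride forms (Rx 5).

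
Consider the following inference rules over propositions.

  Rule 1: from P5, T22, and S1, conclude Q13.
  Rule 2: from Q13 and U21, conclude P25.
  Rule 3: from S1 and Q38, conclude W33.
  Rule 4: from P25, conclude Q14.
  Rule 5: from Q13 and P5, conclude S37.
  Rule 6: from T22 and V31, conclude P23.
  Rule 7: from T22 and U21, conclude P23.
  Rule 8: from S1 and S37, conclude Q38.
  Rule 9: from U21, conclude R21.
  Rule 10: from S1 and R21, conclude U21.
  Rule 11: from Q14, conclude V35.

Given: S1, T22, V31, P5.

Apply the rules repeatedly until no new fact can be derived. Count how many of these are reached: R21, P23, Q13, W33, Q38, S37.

From P5, T22, and S1, Rule 1 gives Q13.
T22 and V31 hold, so P23 follows (Rule 6).
From Q13 and P5, Rule 5 gives S37.
From S1 and S37, Rule 8 gives Q38.
From S1 and Q38, Rule 3 gives W33.
R21 would need U21 (Rule 9), but U21 is never established.
P23: reached.
Q13: reached.
W33: reached.
Q38: reached.
S37: reached.
Reached: P23, Q13, W33, Q38, and S37 — 5 of the 6.

5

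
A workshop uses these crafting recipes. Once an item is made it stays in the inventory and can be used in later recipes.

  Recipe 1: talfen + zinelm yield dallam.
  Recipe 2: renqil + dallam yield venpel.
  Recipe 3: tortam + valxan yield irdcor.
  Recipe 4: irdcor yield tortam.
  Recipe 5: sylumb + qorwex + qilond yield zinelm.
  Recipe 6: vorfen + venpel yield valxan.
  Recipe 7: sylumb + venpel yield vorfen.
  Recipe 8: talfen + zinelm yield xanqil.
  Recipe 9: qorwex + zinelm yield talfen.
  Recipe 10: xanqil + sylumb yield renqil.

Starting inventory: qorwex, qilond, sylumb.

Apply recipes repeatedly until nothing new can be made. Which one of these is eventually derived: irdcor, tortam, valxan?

Using Recipe 5, sylumb, qorwex, and qilond make zinelm.
qorwex + zinelm → talfen (Recipe 9).
Using Recipe 8, talfen and zinelm make xanqil.
talfen + zinelm → dallam (Recipe 1).
xanqil + sylumb → renqil (Recipe 10).
renqil + dallam → venpel (Recipe 2).
sylumb + venpel → vorfen (Recipe 7).
vorfen + venpel → valxan (Recipe 6).
irdcor would need tortam and valxan (Recipe 3), but tortam is never obtained. tortam would need irdcor (Recipe 4), but irdcor is never obtained.

valxan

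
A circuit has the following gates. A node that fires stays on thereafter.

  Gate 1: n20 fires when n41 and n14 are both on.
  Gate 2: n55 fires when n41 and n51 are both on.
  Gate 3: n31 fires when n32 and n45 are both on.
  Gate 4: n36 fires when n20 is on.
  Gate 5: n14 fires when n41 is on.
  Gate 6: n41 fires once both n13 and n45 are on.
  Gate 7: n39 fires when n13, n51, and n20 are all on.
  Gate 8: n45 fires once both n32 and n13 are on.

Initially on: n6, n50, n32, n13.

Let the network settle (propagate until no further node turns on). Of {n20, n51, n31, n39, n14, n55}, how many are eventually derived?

3

Gate 8: n32 and n13 on → n45 on.
n13 and n45 are on, so n41 fires (Gate 6).
Gate 3: n32 and n45 on → n31 on.
n41 is on, so n14 fires (Gate 5).
Gate 1: n41 and n14 on → n20 on.
n20: reached.
No rule produces n51, and it is not given.
n31: reached.
n39 would need n13, n51, and n20 (Gate 7), but n51 never turns on.
n14: reached.
n55 would need n41 and n51 (Gate 2), but n51 never turns on.
Reached: n20, n31, and n14 — 3 of the 6.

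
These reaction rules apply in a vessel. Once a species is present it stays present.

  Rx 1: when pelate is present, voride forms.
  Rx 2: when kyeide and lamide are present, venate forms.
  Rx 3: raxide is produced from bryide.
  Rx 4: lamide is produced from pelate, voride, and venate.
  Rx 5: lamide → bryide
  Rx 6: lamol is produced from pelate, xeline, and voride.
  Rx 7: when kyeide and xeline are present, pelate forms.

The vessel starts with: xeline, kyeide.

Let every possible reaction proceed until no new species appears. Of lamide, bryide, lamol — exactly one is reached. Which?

kyeide and xeline present → pelate forms (Rx 7).
pelate present → voride forms (Rx 1).
pelate, xeline, and voride present → lamol forms (Rx 6).
bryide would need lamide (Rx 5), but lamide never forms. lamide would need pelate, voride, and venate (Rx 4), but venate never forms.

lamol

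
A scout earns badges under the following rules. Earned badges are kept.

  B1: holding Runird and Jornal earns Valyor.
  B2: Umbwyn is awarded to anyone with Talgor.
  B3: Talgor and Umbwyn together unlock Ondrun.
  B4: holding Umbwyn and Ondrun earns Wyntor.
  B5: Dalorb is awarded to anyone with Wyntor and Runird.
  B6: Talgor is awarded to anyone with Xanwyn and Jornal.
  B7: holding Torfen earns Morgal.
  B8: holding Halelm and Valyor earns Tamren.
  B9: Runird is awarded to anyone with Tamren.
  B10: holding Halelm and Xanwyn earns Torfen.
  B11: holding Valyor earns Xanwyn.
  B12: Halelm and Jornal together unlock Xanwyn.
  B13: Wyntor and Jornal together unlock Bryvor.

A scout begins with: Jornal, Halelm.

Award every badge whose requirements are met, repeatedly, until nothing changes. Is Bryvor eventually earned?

With Halelm and Jornal, Xanwyn is earned (B12).
With Xanwyn and Jornal, Talgor is earned (B6).
With Talgor, Umbwyn is earned (B2).
With Talgor and Umbwyn, Ondrun is earned (B3).
With Umbwyn and Ondrun, Wyntor is earned (B4).
With Wyntor and Jornal, Bryvor is earned (B13).

Yes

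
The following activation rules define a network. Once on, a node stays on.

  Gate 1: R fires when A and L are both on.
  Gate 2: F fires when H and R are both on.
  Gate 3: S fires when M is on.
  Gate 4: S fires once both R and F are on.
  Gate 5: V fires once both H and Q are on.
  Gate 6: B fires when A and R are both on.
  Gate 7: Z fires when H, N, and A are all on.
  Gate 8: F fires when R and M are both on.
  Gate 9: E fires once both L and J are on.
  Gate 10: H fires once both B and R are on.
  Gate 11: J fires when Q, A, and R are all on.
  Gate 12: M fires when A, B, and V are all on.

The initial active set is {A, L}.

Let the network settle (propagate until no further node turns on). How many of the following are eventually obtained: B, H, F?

3

Gate 1: A and L on → R on.
Gate 6: A and R on → B on.
Gate 10: B and R on → H on.
H and R are on, so F fires (Gate 2).
B: reached.
H: reached.
F: reached.
All 3 are reached.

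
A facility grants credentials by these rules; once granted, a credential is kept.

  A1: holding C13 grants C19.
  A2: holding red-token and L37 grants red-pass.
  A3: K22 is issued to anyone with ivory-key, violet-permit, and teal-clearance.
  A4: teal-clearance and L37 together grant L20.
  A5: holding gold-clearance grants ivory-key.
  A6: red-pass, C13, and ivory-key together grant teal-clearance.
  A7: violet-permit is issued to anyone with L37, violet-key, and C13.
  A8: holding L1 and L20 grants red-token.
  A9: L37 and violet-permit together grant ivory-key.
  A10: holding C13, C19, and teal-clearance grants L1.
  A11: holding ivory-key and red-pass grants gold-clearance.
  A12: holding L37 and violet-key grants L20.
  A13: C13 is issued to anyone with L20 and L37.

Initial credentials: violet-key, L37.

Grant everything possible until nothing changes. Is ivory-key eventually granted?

Yes

Holding L37 and violet-key grants L20 (A12).
Holding L20 and L37 grants C13 (A13).
Holding L37, violet-key, and C13 grants violet-permit (A7).
Holding L37 and violet-permit grants ivory-key (A9).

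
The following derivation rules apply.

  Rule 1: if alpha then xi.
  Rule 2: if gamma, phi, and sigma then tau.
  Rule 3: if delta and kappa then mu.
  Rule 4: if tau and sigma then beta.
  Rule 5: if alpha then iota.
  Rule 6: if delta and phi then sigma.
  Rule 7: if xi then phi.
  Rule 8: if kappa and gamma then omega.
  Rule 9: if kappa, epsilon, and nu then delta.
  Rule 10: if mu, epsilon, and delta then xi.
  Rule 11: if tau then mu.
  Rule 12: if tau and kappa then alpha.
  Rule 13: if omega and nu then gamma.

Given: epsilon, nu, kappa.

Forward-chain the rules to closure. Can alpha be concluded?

alpha would need tau and kappa (Rule 12), but tau is never established.

No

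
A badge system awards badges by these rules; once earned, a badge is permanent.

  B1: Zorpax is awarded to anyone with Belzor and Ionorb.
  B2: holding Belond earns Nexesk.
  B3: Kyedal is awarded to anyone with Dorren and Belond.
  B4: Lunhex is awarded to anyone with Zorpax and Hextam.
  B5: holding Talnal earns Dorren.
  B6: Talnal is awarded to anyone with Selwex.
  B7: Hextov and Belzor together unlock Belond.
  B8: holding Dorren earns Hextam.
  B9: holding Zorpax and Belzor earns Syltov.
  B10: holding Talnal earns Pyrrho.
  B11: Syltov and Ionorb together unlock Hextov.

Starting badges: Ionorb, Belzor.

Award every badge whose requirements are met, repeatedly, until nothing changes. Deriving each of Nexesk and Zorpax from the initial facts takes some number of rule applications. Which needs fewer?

Zorpax: With Belzor and Ionorb, Zorpax is earned (B1). [1 rule application]
Nexesk: With Belzor and Ionorb, Zorpax is earned (B1). With Zorpax and Belzor, Syltov is earned (B9). With Syltov and Ionorb, Hextov is earned (B11). With Hextov and Belzor, Belond is earned (B7). With Belond, Nexesk is earned (B2). [5 rule applications]
Zorpax needs fewer.

Zorpax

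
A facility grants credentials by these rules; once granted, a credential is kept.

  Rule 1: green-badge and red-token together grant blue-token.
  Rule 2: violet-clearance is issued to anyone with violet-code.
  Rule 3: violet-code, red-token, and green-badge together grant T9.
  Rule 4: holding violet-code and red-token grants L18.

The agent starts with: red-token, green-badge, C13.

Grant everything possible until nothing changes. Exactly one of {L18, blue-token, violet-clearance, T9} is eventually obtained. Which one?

Holding green-badge and red-token grants blue-token (Rule 1).
violet-clearance would need violet-code (Rule 2), but violet-code is never granted. T9 would need violet-code, red-token, and green-badge (Rule 3), but violet-code is never granted. L18 would need violet-code and red-token (Rule 4), but violet-code is never granted.

blue-token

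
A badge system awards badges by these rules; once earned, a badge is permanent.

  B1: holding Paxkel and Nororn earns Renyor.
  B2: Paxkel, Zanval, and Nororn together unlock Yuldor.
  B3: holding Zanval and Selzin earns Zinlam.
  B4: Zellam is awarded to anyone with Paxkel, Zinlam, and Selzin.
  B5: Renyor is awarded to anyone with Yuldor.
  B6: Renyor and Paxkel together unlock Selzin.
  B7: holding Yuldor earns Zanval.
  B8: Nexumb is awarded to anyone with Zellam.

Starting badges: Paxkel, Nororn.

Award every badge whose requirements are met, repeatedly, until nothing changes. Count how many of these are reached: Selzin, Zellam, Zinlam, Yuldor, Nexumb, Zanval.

With Paxkel and Nororn, Renyor is earned (B1).
With Renyor and Paxkel, Selzin is earned (B6).
Selzin: reached.
Zellam would need Paxkel, Zinlam, and Selzin (B4), but Zinlam is never earned.
Zinlam would need Zanval and Selzin (B3), but Zanval is never earned.
Yuldor would need Paxkel, Zanval, and Nororn (B2), but Zanval is never earned.
Nexumb would need Zellam (B8), but Zellam is never earned.
Zanval would need Yuldor (B7), but Yuldor is never earned.
Reached: Selzin — 1 of the 6.

1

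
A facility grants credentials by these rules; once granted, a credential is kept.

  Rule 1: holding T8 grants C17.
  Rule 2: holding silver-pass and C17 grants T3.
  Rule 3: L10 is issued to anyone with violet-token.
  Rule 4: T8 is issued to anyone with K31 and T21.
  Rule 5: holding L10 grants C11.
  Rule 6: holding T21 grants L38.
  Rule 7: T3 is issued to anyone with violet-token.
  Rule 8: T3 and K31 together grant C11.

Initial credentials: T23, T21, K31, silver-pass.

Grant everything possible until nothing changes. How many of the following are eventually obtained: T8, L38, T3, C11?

4

Holding T21 grants L38 (Rule 6).
Holding K31 and T21 grants T8 (Rule 4).
Holding T8 grants C17 (Rule 1).
Holding silver-pass and C17 grants T3 (Rule 2).
Holding T3 and K31 grants C11 (Rule 8).
T8: reached.
L38: reached.
T3: reached.
C11: reached.
All 4 are reached.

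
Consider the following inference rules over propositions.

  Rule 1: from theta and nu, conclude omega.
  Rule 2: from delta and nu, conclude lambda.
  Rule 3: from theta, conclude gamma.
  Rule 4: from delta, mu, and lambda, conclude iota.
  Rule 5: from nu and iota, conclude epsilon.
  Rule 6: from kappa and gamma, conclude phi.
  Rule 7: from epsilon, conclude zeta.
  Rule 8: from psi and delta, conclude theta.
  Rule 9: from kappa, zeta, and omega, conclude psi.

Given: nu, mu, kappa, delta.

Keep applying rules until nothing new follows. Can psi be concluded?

psi would need kappa, zeta, and omega (Rule 9), but omega is never established.

No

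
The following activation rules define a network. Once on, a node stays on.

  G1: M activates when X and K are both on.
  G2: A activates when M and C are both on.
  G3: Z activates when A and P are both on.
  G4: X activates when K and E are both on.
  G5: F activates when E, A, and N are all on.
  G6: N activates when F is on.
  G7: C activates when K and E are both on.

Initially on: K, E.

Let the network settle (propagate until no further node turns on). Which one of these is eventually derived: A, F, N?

G7: K and E on → C on.
G4: K and E on → X on.
X and K are on, so M activates (G1).
G2: M and C on → A on.
N would need F (G6), but F never turns on. F would need E, A, and N (G5), but N never turns on.

A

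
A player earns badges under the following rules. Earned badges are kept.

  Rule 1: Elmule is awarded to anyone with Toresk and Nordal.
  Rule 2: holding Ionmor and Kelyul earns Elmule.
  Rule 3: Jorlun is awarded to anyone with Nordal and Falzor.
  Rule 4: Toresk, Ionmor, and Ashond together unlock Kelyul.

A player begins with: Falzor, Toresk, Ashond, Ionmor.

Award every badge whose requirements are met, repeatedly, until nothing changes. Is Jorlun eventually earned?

No

Jorlun would need Nordal and Falzor (Rule 3), but Nordal is never earned.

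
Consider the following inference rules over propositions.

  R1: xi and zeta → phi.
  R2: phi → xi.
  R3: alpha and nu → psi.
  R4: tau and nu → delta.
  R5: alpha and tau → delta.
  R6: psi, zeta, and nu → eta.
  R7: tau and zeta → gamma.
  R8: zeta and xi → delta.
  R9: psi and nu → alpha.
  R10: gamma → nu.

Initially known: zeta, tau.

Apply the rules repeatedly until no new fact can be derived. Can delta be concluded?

tau and zeta hold, so gamma follows (R7).
From gamma, R10 gives nu.
tau and nu hold, so delta follows (R4).

Yes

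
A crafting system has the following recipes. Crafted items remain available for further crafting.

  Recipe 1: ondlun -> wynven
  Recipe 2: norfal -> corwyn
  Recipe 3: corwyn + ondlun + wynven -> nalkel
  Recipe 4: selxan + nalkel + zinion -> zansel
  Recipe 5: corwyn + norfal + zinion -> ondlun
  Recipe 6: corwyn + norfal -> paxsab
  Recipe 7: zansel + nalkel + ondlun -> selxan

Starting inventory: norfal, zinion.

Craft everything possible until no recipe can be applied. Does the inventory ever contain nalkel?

Yes

norfal -> corwyn (Recipe 2).
Using Recipe 5, corwyn, norfal, and zinion make ondlun.
Using Recipe 1, ondlun makes wynven.
Using Recipe 3, corwyn, ondlun, and wynven make nalkel.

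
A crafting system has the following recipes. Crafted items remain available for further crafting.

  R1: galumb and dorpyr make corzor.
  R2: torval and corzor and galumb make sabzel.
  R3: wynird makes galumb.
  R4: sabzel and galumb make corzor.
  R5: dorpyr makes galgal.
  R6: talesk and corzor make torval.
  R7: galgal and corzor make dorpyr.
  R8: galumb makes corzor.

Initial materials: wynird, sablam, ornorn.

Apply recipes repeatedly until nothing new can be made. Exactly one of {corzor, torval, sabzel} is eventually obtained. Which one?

corzor

wynird → galumb (R3).
Using R8, galumb makes corzor.
sabzel would need torval, corzor, and galumb (R2), but torval is never obtained. torval would need talesk and corzor (R6), but talesk is never obtained.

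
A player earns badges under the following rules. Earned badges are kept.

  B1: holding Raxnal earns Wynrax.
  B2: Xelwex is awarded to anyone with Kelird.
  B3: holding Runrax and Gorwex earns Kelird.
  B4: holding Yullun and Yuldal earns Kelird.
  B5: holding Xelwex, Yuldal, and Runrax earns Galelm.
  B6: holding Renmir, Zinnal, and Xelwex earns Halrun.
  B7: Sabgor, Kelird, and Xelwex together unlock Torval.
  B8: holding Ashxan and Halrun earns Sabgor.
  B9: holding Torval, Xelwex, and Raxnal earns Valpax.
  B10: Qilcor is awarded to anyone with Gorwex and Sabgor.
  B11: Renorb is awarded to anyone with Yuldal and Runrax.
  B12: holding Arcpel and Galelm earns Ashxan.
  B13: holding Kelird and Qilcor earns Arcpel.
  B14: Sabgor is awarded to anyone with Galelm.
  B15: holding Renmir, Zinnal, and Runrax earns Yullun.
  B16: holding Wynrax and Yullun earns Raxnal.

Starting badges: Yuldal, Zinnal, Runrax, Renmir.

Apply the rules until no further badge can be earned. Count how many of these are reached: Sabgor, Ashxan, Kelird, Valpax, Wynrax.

2

With Renmir, Zinnal, and Runrax, Yullun is earned (B15).
With Yullun and Yuldal, Kelird is earned (B4).
With Kelird, Xelwex is earned (B2).
With Xelwex, Yuldal, and Runrax, Galelm is earned (B5).
With Galelm, Sabgor is earned (B14).
Sabgor: reached.
Ashxan would need Arcpel and Galelm (B12), but Arcpel is never earned.
Kelird: reached.
Valpax would need Torval, Xelwex, and Raxnal (B9), but Raxnal is never earned.
Wynrax would need Raxnal (B1), but Raxnal is never earned.
Reached: Sabgor and Kelird — 2 of the 5.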